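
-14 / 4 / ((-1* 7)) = 1 / 2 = 0.50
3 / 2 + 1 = 5 / 2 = 2.50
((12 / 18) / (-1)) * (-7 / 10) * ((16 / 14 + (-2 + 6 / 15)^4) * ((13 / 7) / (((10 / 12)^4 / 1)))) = 189101952 / 13671875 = 13.83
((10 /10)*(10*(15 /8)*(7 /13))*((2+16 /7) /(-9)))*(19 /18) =-2375 /468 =-5.07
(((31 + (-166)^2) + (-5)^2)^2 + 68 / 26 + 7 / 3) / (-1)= -29734479409 / 39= -762422548.95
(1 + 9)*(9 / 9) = 10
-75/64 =-1.17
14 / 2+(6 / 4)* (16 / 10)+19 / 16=847 / 80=10.59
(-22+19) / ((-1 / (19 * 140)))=7980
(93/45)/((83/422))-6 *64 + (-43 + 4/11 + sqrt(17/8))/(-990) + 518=130655039/903870-sqrt(34)/3960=144.55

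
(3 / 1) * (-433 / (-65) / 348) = 433 / 7540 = 0.06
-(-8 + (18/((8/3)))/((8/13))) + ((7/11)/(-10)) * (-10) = -821/352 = -2.33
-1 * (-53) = 53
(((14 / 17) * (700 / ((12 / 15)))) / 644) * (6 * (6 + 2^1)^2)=168000 / 391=429.67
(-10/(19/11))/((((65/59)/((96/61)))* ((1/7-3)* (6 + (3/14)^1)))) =1017632/2184715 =0.47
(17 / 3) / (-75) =-17 / 225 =-0.08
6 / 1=6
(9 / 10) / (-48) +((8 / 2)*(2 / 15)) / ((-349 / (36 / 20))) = -6003 / 279200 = -0.02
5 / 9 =0.56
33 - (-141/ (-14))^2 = -13413/ 196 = -68.43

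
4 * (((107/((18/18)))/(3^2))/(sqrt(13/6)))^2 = 91592/351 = 260.95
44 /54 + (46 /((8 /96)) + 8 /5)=74846 /135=554.41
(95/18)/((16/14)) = 665/144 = 4.62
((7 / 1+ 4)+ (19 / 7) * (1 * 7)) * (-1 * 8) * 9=-2160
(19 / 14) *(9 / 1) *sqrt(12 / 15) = 171 *sqrt(5) / 35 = 10.92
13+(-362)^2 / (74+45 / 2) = 264597 / 193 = 1370.97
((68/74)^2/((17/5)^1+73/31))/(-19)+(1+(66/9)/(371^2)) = 2376771178300/2395140454119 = 0.99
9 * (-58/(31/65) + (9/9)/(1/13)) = -30303/31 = -977.52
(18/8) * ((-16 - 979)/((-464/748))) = 1674585/464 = 3609.02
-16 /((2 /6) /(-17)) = 816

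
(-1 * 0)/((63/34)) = 0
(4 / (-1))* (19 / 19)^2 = -4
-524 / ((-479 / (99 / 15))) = 17292 / 2395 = 7.22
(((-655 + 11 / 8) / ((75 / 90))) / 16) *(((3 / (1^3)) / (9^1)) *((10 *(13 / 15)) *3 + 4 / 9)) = -432.12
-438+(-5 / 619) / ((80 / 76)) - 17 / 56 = -15193621 / 34664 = -438.31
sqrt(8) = 2 * sqrt(2) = 2.83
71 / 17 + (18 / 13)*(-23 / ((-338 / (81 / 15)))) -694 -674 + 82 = -239279122 / 186745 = -1281.31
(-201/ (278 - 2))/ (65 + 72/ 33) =-737/ 67988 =-0.01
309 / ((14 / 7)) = 309 / 2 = 154.50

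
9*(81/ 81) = 9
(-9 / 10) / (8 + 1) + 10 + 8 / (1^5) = 179 / 10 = 17.90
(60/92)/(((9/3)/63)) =315/23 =13.70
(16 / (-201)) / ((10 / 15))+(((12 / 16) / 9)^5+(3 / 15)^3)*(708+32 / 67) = 2892164719 / 520992000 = 5.55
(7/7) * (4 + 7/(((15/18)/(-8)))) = -316/5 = -63.20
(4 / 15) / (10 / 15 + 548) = 2 / 4115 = 0.00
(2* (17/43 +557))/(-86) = -23968/1849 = -12.96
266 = 266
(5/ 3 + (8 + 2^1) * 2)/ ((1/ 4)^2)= 1040/ 3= 346.67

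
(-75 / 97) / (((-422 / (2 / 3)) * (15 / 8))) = 40 / 61401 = 0.00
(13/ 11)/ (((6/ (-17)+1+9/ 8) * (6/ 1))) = 884/ 7953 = 0.11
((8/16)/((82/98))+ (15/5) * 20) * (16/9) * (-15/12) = -49690/369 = -134.66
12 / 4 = 3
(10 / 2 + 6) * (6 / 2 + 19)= 242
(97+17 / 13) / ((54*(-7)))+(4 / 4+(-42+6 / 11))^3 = -24057161626 / 363363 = -66206.97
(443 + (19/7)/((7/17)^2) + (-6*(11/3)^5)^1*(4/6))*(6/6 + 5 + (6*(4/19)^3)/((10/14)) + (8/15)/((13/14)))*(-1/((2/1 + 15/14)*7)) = 650285377591856/958725456507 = 678.28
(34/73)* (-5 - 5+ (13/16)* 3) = -2057/584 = -3.52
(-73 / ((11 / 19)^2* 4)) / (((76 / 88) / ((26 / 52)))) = -1387 / 44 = -31.52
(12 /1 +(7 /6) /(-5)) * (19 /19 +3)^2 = 2824 /15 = 188.27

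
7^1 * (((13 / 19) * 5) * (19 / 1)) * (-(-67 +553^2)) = -139112610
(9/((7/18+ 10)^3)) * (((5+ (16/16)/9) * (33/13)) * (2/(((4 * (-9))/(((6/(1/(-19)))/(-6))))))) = -849528/7728149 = -0.11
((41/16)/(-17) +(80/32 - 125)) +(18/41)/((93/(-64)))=-42506279/345712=-122.95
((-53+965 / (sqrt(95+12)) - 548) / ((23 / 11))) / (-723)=6611 / 16629 - 10615 * sqrt(107) / 1779303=0.34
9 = 9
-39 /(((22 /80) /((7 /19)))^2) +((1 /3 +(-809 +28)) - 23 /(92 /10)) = -223602619 /262086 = -853.17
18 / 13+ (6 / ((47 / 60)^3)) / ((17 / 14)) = 267641838 / 22944883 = 11.66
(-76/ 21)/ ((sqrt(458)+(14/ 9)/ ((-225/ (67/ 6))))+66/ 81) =689625900/ 118178878223 -934942500 * sqrt(458)/ 118178878223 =-0.16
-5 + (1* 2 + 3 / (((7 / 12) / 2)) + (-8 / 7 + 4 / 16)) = 179 / 28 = 6.39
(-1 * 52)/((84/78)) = -48.29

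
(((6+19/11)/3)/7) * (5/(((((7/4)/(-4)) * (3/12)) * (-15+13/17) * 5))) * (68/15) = 628864/586971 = 1.07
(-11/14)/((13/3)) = -33/182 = -0.18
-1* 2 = -2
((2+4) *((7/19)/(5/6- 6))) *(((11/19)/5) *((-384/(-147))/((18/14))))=-5632/55955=-0.10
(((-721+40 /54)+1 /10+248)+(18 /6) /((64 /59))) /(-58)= 4055561 /501120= 8.09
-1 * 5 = -5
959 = 959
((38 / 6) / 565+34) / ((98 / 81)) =28.11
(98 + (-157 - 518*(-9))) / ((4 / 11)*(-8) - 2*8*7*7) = -50633 / 8656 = -5.85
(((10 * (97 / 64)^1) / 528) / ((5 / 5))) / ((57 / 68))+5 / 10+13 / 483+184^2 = 33856.56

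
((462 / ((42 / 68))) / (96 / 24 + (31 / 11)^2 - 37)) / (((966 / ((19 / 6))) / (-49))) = 3009391 / 627624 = 4.79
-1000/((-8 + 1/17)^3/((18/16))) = 4913/2187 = 2.25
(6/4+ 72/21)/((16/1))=69/224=0.31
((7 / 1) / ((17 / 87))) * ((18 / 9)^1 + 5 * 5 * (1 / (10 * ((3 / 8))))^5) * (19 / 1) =238262318 / 172125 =1384.24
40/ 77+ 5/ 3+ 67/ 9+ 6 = 10832/ 693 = 15.63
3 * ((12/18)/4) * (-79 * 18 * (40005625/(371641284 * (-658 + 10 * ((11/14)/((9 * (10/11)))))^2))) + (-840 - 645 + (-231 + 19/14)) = -427923756772911095/249570171854766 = -1714.64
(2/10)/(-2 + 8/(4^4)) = -0.10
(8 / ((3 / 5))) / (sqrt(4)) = 20 / 3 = 6.67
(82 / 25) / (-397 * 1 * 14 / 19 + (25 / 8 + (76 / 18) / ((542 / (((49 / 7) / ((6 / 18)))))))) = -10133232 / 893571025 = -0.01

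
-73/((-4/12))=219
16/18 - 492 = -4420/9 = -491.11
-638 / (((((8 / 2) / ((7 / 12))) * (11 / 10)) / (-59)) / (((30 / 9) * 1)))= 299425 / 18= 16634.72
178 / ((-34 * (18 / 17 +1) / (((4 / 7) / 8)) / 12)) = -534 / 245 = -2.18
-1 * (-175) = 175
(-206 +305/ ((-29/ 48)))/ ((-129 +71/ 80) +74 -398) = 1649120/ 1048901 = 1.57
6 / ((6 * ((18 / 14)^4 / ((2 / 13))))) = 4802 / 85293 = 0.06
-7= -7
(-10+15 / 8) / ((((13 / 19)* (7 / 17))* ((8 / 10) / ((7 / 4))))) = -8075 / 128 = -63.09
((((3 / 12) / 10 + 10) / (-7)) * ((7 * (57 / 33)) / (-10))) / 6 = 7619 / 26400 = 0.29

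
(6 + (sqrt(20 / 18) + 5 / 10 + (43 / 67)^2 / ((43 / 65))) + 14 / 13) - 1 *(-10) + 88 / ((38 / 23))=sqrt(10) / 3 + 158473285 / 2217566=72.52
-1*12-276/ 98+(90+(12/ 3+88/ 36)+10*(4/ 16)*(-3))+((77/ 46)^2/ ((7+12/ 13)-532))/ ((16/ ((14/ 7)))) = 418908504715/ 5651192736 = 74.13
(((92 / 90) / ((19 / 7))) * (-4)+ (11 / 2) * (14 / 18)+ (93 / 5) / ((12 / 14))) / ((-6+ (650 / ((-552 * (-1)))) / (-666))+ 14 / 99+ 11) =4.76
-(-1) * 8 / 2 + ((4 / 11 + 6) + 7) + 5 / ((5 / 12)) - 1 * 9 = 224 / 11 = 20.36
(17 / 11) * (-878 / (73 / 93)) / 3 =-462706 / 803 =-576.22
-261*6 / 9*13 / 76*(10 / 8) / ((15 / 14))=-2639 / 76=-34.72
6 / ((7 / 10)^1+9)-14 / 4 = -559 / 194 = -2.88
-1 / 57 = -0.02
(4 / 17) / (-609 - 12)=-4 / 10557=-0.00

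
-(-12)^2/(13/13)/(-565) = 144/565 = 0.25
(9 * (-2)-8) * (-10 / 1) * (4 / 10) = 104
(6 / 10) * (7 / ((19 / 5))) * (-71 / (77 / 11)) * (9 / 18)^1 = -5.61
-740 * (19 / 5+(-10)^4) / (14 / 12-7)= 1269053.49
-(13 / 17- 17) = 276 / 17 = 16.24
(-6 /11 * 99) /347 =-54 /347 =-0.16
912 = 912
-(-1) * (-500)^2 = 250000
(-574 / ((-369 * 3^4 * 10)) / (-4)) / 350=-1 / 729000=-0.00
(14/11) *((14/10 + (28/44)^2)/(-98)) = -156/6655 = -0.02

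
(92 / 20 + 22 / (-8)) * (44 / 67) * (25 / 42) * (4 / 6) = 2035 / 4221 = 0.48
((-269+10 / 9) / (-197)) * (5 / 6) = 12055 / 10638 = 1.13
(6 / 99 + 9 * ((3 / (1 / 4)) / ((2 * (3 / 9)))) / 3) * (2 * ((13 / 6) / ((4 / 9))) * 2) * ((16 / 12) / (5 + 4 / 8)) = 92768 / 363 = 255.56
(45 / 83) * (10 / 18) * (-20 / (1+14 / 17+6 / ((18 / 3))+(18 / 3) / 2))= -8500 / 8217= -1.03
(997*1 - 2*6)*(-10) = -9850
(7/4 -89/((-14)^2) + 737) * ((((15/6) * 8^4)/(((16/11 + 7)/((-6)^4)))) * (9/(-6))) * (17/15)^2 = -2232809883.76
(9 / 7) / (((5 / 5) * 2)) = 9 / 14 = 0.64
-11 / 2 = -5.50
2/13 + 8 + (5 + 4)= 223/13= 17.15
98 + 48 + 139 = 285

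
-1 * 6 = -6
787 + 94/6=2408/3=802.67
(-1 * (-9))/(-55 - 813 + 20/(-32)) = -72/6949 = -0.01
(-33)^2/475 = 1089/475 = 2.29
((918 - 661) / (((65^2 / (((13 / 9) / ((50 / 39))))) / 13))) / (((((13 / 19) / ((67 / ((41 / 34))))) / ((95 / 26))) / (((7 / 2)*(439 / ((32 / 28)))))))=2273131967533 / 6396000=355398.99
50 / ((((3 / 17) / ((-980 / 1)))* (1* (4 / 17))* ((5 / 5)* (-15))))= 708050 / 9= 78672.22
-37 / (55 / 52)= -34.98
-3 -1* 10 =-13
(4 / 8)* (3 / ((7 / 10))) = 2.14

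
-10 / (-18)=5 / 9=0.56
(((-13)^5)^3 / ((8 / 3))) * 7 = -1074903753295905897 / 8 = -134362969161988237.12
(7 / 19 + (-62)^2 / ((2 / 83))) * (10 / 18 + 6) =178829059 / 171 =1045783.97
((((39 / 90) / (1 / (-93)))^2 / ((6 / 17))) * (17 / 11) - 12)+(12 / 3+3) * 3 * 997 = 185041201 / 6600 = 28036.55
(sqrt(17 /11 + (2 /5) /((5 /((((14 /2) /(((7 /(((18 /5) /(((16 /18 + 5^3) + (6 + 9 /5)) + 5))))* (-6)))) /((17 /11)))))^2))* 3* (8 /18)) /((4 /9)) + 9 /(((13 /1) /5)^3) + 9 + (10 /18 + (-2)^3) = 40883 /19773 + 3* sqrt(1315612123909765) /29176675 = 5.80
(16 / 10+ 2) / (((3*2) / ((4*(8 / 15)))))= 32 / 25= 1.28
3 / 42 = 1 / 14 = 0.07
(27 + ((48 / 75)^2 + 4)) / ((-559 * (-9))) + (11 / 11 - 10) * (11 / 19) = -310920136 / 59743125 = -5.20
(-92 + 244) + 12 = 164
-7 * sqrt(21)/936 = -0.03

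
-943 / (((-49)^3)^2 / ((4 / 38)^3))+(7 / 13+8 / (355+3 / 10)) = 129469614933765607 / 230792792444243029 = 0.56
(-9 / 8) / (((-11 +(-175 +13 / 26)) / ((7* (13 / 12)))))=39 / 848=0.05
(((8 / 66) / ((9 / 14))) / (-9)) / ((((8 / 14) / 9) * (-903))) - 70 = -2681896 / 38313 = -70.00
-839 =-839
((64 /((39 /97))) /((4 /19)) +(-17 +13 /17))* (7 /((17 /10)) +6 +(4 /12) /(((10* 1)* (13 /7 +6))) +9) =131553079154 /9298575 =14147.66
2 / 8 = 1 / 4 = 0.25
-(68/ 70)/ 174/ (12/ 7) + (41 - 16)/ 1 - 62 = -37.00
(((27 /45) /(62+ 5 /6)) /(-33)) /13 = -0.00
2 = 2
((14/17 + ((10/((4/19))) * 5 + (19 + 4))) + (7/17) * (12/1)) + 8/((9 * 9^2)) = 6599909/24786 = 266.28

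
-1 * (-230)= 230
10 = 10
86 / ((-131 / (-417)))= 273.76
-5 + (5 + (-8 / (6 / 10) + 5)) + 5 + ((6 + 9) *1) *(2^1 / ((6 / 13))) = 185 / 3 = 61.67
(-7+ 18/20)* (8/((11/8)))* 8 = -15616/55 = -283.93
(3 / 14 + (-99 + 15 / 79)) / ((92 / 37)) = -4034739 / 101752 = -39.65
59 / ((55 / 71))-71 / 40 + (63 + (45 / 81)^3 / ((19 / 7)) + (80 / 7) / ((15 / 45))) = 7326508207 / 42661080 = 171.74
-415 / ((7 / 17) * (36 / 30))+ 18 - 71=-37501 / 42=-892.88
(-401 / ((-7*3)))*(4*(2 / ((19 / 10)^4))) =32080000 / 2736741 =11.72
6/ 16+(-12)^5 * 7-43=-1741866.62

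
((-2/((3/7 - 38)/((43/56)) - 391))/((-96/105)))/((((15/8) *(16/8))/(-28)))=2107/56751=0.04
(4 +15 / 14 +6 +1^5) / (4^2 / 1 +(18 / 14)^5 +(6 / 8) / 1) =811538 / 1362265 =0.60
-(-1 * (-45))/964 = -45/964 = -0.05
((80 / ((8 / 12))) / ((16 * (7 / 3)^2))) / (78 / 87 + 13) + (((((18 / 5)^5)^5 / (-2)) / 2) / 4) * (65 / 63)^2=-2531799865555049051759341835989137 / 470805168151855468750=-5377595737730.80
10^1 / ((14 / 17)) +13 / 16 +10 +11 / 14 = 2659 / 112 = 23.74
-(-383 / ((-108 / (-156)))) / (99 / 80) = 398320 / 891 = 447.05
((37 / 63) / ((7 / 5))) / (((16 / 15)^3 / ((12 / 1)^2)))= 624375 / 12544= 49.77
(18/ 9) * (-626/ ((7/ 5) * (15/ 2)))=-119.24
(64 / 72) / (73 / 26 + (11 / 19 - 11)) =-3952 / 33849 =-0.12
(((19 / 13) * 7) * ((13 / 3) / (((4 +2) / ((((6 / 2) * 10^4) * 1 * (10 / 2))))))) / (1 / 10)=33250000 / 3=11083333.33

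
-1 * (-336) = 336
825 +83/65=53708/65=826.28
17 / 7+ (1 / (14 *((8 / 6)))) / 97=1885 / 776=2.43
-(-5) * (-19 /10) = -19 /2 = -9.50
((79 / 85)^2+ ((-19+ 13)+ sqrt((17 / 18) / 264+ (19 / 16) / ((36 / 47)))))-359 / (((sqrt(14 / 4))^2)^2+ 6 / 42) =-85502523 / 2507075+ sqrt(974721) / 792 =-32.86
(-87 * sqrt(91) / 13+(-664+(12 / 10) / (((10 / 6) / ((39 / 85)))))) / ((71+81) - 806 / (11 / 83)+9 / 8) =0.12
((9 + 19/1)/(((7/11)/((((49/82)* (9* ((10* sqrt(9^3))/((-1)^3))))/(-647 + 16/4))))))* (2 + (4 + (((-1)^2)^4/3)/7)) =15841980/26363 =600.92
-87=-87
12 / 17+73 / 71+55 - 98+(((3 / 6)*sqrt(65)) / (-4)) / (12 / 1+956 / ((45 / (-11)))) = -49808 / 1207+45*sqrt(65) / 79808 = -41.26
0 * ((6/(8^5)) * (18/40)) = 0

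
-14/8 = -7/4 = -1.75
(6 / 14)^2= 9 / 49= 0.18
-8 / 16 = -1 / 2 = -0.50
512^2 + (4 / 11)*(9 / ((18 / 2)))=262144.36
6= 6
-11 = -11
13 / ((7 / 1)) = 13 / 7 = 1.86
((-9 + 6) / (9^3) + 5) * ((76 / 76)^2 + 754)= 3771.89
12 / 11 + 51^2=28623 / 11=2602.09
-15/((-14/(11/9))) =55/42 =1.31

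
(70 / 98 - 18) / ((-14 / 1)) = 121 / 98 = 1.23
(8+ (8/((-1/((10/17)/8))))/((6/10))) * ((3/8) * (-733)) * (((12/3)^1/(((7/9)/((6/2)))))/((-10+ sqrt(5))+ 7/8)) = 226725696 * sqrt(5)/596071+ 2068871976/596071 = 4321.37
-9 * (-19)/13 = 171/13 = 13.15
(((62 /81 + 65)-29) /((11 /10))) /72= 7445 /16038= 0.46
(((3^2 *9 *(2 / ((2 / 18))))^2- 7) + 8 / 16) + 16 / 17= 72275787 / 34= 2125758.44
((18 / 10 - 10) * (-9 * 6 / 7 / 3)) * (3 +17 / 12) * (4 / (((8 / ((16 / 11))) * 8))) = 6519 / 770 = 8.47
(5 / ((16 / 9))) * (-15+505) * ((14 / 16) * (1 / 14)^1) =11025 / 128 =86.13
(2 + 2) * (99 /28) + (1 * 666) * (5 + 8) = 60705 /7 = 8672.14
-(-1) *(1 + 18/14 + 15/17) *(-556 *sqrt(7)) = -209612 *sqrt(7)/119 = -4660.35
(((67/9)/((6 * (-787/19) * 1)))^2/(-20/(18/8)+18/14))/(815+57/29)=-328967387/2277360125648208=-0.00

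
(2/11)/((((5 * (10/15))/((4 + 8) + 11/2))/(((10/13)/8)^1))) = 0.09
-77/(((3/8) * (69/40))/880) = -21683200/207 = -104749.76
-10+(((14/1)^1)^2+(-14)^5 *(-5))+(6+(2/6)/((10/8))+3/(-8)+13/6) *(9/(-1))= 107569339/40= 2689233.48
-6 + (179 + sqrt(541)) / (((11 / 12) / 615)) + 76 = 7380 * sqrt(541) / 11 + 1321790 / 11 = 135767.67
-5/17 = -0.29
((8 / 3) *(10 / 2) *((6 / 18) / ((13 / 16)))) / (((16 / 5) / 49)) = 9800 / 117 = 83.76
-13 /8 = -1.62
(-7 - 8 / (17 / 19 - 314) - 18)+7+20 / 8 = -184115 / 11898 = -15.47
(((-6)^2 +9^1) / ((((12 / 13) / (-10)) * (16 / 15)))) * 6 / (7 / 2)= -43875 / 56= -783.48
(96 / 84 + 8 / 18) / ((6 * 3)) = 0.09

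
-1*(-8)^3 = 512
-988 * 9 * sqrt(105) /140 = -2223 * sqrt(105) /35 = -650.83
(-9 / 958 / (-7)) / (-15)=-3 / 33530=-0.00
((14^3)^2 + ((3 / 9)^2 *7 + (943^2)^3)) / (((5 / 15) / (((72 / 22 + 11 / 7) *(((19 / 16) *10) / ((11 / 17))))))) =476545131833017457000930 / 2541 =187542358061006476584.39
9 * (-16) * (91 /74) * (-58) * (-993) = -377355888 /37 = -10198807.78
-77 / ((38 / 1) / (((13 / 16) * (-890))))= 445445 / 304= 1465.28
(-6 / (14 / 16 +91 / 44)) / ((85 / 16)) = -8448 / 22015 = -0.38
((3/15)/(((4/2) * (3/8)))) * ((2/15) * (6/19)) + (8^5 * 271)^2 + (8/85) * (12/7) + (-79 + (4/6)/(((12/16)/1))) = 40116361122663301117/508725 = 78856673296306.06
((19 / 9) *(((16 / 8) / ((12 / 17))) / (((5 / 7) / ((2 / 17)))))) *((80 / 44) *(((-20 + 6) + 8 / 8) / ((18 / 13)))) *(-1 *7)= 314678 / 2673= 117.72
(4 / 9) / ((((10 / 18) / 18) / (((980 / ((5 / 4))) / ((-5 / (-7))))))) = 395136 / 25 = 15805.44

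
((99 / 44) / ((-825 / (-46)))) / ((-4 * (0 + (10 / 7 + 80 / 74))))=-17871 / 1430000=-0.01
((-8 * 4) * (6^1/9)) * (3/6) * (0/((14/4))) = 0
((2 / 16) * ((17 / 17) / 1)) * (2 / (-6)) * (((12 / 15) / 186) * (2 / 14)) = -1 / 39060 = -0.00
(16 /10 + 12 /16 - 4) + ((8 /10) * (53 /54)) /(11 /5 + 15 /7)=-7537 /5130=-1.47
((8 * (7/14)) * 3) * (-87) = -1044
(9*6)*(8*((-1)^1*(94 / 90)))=-2256 / 5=-451.20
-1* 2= -2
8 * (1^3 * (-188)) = -1504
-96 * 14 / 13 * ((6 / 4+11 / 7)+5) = -10848 / 13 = -834.46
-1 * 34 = -34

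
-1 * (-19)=19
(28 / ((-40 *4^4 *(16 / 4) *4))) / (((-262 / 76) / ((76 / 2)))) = 2527 / 1341440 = 0.00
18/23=0.78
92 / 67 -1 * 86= -84.63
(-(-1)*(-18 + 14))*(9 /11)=-36 /11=-3.27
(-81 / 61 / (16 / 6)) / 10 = -243 / 4880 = -0.05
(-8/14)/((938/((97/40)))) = -97/65660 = -0.00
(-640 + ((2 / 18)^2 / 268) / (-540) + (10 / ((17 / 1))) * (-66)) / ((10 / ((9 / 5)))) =-135275572817 / 1107108000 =-122.19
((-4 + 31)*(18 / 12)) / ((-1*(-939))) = 0.04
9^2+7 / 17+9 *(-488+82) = -60734 / 17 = -3572.59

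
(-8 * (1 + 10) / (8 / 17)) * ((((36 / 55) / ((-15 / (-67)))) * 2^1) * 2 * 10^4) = -21868800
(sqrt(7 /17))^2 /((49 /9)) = 9 /119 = 0.08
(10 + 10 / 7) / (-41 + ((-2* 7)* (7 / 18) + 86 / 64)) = -23040 / 90923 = -0.25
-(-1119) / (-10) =-1119 / 10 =-111.90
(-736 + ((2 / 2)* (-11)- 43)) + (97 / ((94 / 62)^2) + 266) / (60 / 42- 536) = -6534967297 / 8266078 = -790.58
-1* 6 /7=-6 /7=-0.86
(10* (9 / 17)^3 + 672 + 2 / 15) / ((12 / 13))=161337202 / 221085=729.75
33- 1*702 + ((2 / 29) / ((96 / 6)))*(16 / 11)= -213409 / 319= -668.99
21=21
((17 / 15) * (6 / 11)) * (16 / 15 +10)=6.84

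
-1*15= -15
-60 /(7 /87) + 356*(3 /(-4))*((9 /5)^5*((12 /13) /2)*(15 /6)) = -6567.04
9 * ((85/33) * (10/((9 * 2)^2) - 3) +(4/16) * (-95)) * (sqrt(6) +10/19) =-335705 * sqrt(6)/1188 - 1678525/11286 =-840.90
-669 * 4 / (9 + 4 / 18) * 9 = -216756 / 83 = -2611.52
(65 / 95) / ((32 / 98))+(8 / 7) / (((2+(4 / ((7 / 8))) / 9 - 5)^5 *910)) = 3949556608193273 / 1884886492926320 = 2.10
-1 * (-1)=1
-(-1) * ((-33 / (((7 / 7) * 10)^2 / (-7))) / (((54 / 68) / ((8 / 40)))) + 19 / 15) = 4159 / 2250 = 1.85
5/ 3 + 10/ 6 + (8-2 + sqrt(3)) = 11.07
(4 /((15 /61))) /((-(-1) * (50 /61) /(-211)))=-1570262 /375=-4187.37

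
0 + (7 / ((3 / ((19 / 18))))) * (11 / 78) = 1463 / 4212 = 0.35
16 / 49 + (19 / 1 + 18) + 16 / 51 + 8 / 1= 114055 / 2499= 45.64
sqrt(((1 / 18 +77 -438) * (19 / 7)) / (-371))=sqrt(13084958) / 2226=1.63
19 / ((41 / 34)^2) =21964 / 1681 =13.07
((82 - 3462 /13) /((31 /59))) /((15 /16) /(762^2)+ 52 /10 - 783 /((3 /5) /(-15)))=-2188857557760 /122180203649179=-0.02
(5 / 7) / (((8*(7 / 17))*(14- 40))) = -85 / 10192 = -0.01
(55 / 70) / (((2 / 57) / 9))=5643 / 28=201.54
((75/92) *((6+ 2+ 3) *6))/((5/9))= 4455/46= 96.85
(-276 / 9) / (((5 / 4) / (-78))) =9568 / 5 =1913.60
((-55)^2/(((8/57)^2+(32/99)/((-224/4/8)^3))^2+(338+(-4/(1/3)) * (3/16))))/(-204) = -16835834501391675/381202651478271311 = -0.04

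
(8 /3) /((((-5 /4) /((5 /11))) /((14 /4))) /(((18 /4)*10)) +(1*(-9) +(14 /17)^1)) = -28560 /87757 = -0.33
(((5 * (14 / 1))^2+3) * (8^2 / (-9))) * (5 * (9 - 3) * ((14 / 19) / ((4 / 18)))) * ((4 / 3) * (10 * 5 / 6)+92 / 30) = -2802790144 / 57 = -49171756.91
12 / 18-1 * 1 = -1 / 3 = -0.33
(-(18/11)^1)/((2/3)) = -27/11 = -2.45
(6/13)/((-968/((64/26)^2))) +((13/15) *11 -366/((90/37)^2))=-18779496643/358879950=-52.33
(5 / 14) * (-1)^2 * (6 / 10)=3 / 14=0.21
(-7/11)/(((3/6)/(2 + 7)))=-126/11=-11.45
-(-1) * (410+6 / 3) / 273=412 / 273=1.51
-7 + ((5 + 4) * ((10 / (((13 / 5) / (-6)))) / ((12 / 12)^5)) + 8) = -2687 / 13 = -206.69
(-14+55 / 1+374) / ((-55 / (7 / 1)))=-52.82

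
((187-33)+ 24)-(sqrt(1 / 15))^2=2669 / 15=177.93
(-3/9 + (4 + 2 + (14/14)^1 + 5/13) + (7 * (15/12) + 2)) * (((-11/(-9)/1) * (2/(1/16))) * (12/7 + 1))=4643144/2457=1889.76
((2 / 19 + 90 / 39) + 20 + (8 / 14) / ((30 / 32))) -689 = -17272127 / 25935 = -665.98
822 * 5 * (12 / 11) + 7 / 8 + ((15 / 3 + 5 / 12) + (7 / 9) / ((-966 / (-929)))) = 245406463 / 54648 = 4490.68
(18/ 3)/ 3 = 2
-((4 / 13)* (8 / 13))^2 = -1024 / 28561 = -0.04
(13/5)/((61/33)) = 429/305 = 1.41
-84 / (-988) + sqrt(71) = 21 / 247 + sqrt(71) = 8.51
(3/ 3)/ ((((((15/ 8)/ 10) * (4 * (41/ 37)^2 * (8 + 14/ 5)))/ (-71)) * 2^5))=-485995/ 2178576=-0.22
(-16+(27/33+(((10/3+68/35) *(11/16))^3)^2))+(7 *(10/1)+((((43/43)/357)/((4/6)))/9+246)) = 169411464694448475828523/65692731912192000000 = 2578.85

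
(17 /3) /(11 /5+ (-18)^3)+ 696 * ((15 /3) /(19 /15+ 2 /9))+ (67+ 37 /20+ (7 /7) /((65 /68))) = 3666965251477 /1523326740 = 2407.21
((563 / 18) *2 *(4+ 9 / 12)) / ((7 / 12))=10697 / 21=509.38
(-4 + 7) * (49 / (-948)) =-49 / 316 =-0.16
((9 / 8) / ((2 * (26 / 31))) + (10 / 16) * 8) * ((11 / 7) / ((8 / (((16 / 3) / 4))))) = 3707 / 2496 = 1.49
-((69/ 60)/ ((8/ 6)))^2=-4761/ 6400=-0.74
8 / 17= 0.47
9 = 9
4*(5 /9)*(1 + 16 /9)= 500 /81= 6.17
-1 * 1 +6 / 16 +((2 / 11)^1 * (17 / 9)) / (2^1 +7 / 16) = -14953 / 30888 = -0.48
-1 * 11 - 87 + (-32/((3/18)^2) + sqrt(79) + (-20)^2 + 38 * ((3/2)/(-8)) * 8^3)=-4498 + sqrt(79)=-4489.11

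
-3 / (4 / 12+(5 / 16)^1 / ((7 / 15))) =-1008 / 337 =-2.99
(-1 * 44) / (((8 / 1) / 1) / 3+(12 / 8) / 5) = -1320 / 89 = -14.83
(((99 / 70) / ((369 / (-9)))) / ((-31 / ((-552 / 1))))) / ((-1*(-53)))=-27324 / 2357705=-0.01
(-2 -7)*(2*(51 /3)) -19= -325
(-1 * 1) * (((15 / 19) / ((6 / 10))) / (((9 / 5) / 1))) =-125 / 171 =-0.73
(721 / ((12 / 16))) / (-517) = -2884 / 1551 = -1.86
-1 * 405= -405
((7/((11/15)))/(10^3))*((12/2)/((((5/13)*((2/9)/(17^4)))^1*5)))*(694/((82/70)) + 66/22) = 15029455533183/2255000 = 6664947.02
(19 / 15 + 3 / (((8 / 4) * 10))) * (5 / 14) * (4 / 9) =85 / 378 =0.22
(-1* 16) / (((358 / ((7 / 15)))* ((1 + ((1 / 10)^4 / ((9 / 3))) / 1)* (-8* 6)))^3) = 1339843750 / 4181480251150128624153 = 0.00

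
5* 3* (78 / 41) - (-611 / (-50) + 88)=-146951 / 2050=-71.68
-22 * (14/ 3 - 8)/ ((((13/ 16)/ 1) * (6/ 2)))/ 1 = 3520/ 117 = 30.09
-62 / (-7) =62 / 7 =8.86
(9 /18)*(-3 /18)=-1 /12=-0.08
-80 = -80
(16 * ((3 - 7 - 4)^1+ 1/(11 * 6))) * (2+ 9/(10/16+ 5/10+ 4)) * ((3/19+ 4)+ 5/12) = -15390508/7011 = -2195.19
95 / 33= 2.88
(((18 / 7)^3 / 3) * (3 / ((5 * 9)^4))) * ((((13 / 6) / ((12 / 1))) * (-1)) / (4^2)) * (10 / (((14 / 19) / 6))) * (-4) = 0.00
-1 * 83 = -83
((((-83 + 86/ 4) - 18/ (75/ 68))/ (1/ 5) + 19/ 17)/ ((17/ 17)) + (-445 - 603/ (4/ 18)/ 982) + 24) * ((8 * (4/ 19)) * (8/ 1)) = -8672819776/ 792965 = -10937.20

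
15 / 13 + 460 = 5995 / 13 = 461.15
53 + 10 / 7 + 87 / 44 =17373 / 308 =56.41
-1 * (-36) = 36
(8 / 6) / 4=1 / 3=0.33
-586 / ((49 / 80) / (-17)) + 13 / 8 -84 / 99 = 210407485 / 12936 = 16265.27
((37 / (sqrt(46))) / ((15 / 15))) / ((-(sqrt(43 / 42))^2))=-777*sqrt(46) / 989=-5.33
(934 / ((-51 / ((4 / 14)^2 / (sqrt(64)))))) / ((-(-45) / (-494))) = 230698 / 112455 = 2.05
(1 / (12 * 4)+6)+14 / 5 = 2117 / 240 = 8.82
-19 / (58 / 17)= -323 / 58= -5.57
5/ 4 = 1.25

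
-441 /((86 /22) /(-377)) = 1828827 /43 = 42530.86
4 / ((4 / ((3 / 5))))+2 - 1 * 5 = -2.40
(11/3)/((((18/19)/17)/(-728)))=-1293292/27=-47899.70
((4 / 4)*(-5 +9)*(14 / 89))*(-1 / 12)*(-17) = 238 / 267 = 0.89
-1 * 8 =-8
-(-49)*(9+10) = 931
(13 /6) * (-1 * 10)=-65 /3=-21.67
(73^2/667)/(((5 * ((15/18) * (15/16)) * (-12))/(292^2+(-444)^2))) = -481571072/10005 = -48133.04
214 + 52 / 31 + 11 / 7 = 47143 / 217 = 217.25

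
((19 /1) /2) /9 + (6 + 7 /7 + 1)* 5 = 739 /18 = 41.06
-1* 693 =-693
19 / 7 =2.71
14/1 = 14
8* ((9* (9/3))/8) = 27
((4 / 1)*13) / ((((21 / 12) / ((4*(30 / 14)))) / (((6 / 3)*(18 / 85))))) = 89856 / 833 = 107.87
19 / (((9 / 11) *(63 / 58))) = 12122 / 567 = 21.38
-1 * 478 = -478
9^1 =9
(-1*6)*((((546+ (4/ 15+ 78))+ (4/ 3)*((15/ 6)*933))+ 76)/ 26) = -57154/ 65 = -879.29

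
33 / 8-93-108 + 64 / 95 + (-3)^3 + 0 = -169633 / 760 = -223.20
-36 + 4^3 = 28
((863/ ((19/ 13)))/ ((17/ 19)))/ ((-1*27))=-11219/ 459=-24.44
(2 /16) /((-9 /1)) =-1 /72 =-0.01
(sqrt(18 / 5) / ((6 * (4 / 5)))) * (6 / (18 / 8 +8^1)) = 3 * sqrt(10) / 41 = 0.23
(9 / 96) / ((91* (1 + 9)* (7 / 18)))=27 / 101920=0.00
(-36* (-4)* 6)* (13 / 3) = 3744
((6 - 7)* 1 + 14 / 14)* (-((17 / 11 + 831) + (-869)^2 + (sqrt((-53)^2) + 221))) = 0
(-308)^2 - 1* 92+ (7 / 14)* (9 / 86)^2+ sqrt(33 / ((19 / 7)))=sqrt(4389) / 19+ 1401867505 / 14792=94775.49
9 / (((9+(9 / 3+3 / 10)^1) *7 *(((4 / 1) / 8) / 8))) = 480 / 287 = 1.67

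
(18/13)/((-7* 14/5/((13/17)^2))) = -585/14161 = -0.04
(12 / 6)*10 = 20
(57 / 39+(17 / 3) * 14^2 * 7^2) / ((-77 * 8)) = -2122541 / 24024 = -88.35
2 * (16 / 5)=32 / 5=6.40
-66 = -66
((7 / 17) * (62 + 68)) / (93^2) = 910 / 147033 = 0.01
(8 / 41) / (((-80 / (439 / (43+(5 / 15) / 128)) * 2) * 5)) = -42144 / 16925825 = -0.00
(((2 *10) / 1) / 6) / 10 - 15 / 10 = -7 / 6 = -1.17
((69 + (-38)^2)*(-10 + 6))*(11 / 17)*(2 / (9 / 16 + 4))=-125312 / 73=-1716.60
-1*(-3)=3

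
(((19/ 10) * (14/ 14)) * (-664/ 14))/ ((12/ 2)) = -1577/ 105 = -15.02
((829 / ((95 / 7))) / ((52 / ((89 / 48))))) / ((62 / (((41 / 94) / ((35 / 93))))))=3025021 / 74297600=0.04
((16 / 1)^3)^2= 16777216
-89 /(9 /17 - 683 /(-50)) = -75650 /12061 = -6.27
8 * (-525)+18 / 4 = -8391 / 2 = -4195.50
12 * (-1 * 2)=-24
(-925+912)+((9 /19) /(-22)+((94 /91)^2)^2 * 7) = -20686623861 /4094904814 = -5.05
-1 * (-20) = 20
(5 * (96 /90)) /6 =8 /9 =0.89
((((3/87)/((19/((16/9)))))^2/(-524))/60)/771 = -16/37256765590215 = -0.00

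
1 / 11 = 0.09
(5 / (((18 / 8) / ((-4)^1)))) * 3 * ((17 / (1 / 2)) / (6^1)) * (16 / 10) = -2176 / 9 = -241.78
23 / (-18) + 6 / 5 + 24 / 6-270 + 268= 173 / 90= 1.92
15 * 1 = 15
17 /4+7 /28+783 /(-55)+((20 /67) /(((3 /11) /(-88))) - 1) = -2366981 /22110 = -107.05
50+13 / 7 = 363 / 7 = 51.86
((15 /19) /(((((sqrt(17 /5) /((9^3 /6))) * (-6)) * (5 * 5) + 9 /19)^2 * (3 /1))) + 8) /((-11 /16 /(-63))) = 348093004694400 * sqrt(85) /1516764610553291 + 1119971767114310544 /1516764610553291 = 740.51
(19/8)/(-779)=-0.00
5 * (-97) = -485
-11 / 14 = -0.79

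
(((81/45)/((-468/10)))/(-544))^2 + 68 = 13603586049/200052736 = 68.00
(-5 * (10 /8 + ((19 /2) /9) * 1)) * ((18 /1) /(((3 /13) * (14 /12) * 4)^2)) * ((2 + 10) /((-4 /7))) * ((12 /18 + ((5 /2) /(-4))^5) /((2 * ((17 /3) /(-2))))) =-1688079315 /4456448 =-378.79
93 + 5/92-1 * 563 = -469.95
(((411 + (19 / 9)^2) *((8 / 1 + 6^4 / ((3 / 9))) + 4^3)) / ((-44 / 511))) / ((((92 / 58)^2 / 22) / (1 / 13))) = -795408935860 / 61893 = -12851355.34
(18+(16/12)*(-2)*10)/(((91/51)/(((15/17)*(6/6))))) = -30/7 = -4.29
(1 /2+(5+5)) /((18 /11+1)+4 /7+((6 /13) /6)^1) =7007 /2192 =3.20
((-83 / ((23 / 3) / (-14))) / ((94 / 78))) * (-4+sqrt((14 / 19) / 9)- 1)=-679770 / 1081+45318 * sqrt(266) / 20539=-592.85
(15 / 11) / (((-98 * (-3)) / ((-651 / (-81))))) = 155 / 4158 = 0.04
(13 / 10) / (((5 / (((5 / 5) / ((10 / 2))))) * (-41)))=-13 / 10250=-0.00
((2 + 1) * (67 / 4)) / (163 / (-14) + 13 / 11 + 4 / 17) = -263109 / 53542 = -4.91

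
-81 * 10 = -810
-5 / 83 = -0.06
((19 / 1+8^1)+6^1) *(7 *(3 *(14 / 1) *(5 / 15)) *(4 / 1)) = 12936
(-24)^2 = 576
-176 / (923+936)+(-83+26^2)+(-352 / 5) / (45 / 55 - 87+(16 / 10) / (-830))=24672669833 / 41555917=593.72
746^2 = 556516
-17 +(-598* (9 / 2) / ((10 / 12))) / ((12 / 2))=-2776 / 5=-555.20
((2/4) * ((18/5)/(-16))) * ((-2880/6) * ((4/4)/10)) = 27/5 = 5.40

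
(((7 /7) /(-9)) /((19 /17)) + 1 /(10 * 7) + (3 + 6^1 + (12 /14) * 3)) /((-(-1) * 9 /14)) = 137491 /7695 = 17.87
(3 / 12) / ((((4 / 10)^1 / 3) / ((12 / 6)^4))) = 30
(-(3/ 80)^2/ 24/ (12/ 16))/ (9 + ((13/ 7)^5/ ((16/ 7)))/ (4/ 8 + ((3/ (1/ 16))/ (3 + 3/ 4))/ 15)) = -487403/ 100703985600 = -0.00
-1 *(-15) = 15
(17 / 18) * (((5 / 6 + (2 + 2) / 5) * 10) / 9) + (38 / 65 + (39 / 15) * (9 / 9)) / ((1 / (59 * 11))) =65344843 / 31590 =2068.53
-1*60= -60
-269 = -269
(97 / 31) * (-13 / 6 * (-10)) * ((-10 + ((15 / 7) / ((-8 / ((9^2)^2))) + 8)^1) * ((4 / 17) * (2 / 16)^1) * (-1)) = 621212735 / 177072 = 3508.25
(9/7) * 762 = 6858/7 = 979.71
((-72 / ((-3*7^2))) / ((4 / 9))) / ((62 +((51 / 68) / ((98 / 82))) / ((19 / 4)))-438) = -1026 / 349933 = -0.00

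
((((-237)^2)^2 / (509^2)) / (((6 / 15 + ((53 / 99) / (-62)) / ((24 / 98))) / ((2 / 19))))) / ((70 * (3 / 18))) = 1394288882742096 / 4628609273771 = 301.23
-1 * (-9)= 9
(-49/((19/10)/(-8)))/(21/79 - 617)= -154840/462859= -0.33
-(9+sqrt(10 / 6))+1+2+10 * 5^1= 44 -sqrt(15) / 3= 42.71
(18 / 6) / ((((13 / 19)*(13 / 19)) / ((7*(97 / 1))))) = 735357 / 169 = 4351.22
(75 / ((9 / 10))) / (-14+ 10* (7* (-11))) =-125 / 1176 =-0.11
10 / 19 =0.53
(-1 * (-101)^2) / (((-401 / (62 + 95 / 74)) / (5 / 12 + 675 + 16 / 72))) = 387313638803 / 356088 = 1087690.79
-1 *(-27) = 27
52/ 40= 13/ 10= 1.30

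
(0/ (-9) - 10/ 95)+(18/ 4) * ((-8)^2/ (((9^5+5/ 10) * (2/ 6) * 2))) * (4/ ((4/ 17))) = 2522/ 131993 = 0.02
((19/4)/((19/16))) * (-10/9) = -40/9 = -4.44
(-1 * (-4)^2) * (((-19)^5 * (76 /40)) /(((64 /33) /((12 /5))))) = 4657542219 /50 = 93150844.38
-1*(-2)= 2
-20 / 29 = -0.69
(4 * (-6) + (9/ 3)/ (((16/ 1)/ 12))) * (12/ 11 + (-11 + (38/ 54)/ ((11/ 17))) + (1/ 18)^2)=911441/ 4752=191.80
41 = 41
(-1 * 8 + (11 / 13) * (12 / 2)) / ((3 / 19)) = -722 / 39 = -18.51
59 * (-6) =-354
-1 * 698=-698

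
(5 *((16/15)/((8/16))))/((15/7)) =224/45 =4.98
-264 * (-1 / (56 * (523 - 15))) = 33 / 3556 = 0.01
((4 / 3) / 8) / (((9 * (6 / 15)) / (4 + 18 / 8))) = 125 / 432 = 0.29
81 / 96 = 27 / 32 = 0.84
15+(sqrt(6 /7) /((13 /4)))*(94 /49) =376*sqrt(42) /4459+15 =15.55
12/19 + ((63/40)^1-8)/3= -3443/2280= -1.51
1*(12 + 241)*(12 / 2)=1518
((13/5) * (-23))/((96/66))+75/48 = -791/20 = -39.55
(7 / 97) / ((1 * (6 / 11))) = 77 / 582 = 0.13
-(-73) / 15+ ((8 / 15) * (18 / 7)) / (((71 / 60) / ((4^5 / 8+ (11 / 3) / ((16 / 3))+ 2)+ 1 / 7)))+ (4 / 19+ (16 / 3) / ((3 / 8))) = 508426319 / 2974545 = 170.93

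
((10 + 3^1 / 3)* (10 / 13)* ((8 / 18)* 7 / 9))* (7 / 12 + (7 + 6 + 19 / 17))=2309230 / 53703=43.00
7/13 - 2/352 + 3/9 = 5945/6864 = 0.87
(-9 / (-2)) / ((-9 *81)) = -1 / 162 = -0.01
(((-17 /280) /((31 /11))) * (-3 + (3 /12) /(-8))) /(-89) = -18139 /24720640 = -0.00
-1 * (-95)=95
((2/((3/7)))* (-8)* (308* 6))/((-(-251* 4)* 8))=-2156/251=-8.59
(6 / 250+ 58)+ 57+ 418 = 66628 / 125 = 533.02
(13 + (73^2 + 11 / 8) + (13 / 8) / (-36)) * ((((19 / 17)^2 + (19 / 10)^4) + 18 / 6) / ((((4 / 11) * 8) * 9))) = 845414662575461 / 239708160000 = 3526.85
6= 6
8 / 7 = 1.14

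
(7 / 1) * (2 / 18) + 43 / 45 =26 / 15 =1.73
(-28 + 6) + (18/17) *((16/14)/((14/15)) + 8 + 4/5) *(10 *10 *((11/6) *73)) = 118311754/833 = 142030.92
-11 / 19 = -0.58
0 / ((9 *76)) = 0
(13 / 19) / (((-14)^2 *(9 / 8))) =0.00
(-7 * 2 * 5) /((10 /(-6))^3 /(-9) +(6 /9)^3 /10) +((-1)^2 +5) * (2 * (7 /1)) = -29526 /661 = -44.67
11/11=1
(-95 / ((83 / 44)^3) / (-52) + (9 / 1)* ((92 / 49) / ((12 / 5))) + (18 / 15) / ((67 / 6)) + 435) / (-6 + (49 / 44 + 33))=2375233924508896 / 150934394252005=15.74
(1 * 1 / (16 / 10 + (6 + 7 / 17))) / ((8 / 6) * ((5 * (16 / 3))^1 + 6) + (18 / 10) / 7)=8925 / 3132827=0.00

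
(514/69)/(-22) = -0.34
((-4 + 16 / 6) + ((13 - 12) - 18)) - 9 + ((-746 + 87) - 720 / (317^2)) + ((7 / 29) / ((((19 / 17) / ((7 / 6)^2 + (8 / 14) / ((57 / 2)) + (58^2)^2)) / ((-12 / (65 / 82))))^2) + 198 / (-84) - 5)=1146585395256841731256528938868343 / 202175341121467350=5671242540740766.84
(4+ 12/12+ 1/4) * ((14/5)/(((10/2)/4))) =294/25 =11.76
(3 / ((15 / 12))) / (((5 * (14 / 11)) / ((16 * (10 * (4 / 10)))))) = 4224 / 175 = 24.14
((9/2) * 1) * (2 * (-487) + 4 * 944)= 12609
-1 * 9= -9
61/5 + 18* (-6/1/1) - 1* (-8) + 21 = -334/5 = -66.80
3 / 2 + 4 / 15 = 1.77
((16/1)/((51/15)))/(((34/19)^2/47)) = 339340/4913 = 69.07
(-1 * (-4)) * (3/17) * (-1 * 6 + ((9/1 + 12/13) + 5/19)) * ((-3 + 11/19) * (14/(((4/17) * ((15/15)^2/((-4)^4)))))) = -511408128/4693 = -108972.54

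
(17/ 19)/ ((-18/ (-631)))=10727/ 342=31.37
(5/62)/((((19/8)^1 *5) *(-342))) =-2/100719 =-0.00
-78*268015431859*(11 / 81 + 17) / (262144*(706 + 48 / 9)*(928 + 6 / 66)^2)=-13299193744275439 / 5962941956947968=-2.23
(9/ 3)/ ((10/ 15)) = 9/ 2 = 4.50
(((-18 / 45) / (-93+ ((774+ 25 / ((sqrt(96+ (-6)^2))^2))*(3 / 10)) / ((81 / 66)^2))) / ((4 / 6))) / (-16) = 2187 / 3569224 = 0.00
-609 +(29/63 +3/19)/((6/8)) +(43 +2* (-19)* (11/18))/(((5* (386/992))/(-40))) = -703319383/693063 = -1014.80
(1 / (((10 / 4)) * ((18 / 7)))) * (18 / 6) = 7 / 15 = 0.47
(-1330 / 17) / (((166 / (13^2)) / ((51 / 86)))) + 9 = -272913 / 7138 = -38.23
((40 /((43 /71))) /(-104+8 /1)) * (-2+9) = -2485 /516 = -4.82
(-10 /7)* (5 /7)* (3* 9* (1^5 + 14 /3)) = -7650 /49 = -156.12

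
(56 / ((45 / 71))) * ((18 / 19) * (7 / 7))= 7952 / 95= 83.71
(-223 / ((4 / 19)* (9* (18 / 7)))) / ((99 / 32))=-118636 / 8019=-14.79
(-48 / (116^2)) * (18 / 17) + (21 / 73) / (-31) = -0.01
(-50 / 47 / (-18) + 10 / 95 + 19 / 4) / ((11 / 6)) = 157987 / 58938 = 2.68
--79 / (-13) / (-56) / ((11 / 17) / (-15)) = -20145 / 8008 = -2.52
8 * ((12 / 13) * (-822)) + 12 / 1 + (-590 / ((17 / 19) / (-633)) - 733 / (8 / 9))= 725807967 / 1768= 410524.87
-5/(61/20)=-100/61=-1.64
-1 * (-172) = 172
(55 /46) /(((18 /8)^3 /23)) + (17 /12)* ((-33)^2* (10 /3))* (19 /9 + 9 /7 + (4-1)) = 335757895 /10206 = 32898.09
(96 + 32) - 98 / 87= 11038 / 87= 126.87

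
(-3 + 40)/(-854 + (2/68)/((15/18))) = -3145/72587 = -0.04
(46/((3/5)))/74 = 115/111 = 1.04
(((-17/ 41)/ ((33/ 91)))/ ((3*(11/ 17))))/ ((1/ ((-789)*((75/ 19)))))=172915925/ 94259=1834.48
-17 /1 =-17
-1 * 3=-3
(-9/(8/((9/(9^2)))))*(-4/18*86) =2.39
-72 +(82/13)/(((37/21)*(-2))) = -35493/481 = -73.79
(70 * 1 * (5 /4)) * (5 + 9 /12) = 4025 /8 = 503.12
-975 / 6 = -325 / 2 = -162.50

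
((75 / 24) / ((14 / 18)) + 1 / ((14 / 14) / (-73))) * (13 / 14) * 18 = -451971 / 392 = -1152.99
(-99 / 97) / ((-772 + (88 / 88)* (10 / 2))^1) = 99 / 74399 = 0.00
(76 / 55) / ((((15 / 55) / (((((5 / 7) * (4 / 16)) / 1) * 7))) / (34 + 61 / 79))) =52193 / 237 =220.22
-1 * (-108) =108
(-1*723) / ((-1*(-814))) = -723 / 814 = -0.89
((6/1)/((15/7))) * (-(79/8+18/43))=-24787/860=-28.82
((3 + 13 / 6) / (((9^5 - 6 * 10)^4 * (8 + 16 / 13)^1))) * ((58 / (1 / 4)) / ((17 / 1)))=11687 / 18525740081864604920730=0.00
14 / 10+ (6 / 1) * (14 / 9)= 161 / 15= 10.73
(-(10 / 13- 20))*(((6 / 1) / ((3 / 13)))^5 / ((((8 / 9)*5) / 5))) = 257049000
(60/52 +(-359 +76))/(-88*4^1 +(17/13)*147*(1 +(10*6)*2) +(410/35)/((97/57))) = -2487856/202268999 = -0.01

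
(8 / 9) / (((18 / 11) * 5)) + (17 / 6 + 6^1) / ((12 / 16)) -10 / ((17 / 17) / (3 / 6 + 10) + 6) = 265571 / 25920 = 10.25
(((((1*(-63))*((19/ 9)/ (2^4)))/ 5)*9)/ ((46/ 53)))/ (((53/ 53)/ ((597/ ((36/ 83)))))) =-349284999/ 14720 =-23728.60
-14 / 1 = -14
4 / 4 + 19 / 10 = 29 / 10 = 2.90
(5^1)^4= 625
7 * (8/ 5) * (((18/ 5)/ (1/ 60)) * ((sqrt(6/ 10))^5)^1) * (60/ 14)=93312 * sqrt(15)/ 125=2891.17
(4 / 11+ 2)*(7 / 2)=91 / 11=8.27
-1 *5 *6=-30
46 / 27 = 1.70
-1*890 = -890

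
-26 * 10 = -260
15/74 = 0.20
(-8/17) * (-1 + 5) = -32/17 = -1.88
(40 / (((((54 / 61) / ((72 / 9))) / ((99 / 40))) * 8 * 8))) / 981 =671 / 47088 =0.01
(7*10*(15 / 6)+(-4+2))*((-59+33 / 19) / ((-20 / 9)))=423504 / 95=4457.94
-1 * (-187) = 187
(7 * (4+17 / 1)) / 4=147 / 4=36.75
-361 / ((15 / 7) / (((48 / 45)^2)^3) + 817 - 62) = -42396024832 / 88838445935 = -0.48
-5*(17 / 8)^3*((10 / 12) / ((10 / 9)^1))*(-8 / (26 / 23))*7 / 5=2372979 / 6656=356.52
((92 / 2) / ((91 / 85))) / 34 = 115 / 91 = 1.26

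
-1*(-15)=15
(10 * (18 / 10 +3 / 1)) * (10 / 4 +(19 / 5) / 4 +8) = 2748 / 5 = 549.60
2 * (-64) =-128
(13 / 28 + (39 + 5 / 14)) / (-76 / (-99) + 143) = 110385 / 398524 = 0.28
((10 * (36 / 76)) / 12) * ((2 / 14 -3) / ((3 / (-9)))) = 450 / 133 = 3.38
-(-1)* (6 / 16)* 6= 9 / 4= 2.25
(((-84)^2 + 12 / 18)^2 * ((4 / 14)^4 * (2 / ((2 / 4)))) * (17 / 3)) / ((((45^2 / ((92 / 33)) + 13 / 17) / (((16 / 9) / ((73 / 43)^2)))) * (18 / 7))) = 49228894412800 / 19838979027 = 2481.42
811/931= 0.87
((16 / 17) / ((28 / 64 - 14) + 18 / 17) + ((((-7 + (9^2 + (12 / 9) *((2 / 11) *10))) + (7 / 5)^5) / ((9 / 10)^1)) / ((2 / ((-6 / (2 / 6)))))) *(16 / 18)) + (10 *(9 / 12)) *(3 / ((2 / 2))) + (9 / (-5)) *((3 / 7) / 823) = -5126028608131537 / 7273961021250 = -704.71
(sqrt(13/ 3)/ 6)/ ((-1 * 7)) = -sqrt(39)/ 126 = -0.05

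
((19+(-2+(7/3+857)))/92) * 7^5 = 44185603/276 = 160092.76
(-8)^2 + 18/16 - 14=409/8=51.12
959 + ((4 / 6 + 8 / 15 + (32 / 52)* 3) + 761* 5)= 309858 / 65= 4767.05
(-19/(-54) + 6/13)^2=326041/492804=0.66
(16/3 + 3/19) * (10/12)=4.58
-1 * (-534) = 534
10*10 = 100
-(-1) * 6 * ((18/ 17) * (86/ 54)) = 172/ 17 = 10.12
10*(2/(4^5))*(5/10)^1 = 5/512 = 0.01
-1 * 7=-7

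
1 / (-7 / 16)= -16 / 7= -2.29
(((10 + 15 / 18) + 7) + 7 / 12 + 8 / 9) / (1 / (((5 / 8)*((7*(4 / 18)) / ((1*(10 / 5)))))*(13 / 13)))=24325 / 2592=9.38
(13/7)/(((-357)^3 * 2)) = -13/636990102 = -0.00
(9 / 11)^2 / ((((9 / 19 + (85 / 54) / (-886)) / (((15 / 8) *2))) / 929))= 256515187365 / 51906701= 4941.85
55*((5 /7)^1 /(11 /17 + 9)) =4675 /1148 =4.07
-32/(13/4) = -128/13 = -9.85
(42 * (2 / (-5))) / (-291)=28 / 485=0.06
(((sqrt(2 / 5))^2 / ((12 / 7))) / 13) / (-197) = -7 / 76830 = -0.00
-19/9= -2.11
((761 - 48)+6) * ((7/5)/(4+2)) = 5033/30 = 167.77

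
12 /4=3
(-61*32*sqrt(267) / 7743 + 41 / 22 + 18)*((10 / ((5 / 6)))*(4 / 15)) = 3496 / 55-31232*sqrt(267) / 38715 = 50.38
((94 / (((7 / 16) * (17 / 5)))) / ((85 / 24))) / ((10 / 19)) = 342912 / 10115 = 33.90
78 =78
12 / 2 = 6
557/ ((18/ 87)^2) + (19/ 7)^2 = 22966409/ 1764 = 13019.51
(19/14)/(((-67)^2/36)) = 342/31423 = 0.01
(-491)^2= 241081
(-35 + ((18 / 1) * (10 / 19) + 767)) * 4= 56352 / 19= 2965.89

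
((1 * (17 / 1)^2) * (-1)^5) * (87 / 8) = -3142.88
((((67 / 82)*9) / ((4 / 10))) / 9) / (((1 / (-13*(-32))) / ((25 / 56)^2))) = 2721875 / 16072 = 169.36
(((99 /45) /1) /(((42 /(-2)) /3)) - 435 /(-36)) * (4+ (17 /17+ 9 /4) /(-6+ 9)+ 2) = 84031 /1008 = 83.36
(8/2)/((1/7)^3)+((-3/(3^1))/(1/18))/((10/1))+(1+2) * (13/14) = 96109/70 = 1372.99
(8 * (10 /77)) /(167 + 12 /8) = 160 /25949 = 0.01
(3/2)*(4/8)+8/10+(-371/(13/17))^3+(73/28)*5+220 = -17561663074073/153790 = -114192490.24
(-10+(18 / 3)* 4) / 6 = 7 / 3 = 2.33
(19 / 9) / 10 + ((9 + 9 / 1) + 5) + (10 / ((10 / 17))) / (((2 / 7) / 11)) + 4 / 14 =213569 / 315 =678.00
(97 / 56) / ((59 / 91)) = 2.67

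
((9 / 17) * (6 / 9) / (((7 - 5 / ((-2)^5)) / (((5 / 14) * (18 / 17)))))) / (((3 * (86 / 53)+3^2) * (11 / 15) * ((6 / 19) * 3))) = 483360 / 249700913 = 0.00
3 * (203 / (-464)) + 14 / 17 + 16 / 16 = 139 / 272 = 0.51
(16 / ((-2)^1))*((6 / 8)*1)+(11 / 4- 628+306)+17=-1233 / 4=-308.25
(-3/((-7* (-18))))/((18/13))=-13/756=-0.02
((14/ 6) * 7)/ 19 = 49/ 57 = 0.86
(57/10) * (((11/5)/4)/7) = 627/1400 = 0.45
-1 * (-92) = 92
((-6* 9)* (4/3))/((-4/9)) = 162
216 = 216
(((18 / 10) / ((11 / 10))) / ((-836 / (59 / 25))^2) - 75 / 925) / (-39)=2402068609 / 1155580855000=0.00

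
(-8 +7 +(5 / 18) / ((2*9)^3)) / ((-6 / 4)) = 104971 / 157464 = 0.67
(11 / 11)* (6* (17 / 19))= 102 / 19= 5.37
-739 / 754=-0.98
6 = 6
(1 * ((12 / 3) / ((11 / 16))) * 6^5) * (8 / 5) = 3981312 / 55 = 72387.49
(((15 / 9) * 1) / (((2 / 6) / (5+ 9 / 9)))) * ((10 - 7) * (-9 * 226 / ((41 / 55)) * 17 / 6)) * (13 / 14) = -185424525 / 287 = -646078.48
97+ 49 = 146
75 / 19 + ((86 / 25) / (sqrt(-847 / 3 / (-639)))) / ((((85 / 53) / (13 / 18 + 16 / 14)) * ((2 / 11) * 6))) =75 / 19 + 107113 * sqrt(1491) / 749700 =9.46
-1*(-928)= 928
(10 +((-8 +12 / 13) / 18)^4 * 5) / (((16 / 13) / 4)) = 948137245 / 28829034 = 32.89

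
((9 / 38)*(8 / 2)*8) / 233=144 / 4427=0.03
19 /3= 6.33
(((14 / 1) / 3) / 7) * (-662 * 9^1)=-3972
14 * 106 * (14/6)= 10388/3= 3462.67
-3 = -3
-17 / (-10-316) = 17 / 326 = 0.05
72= 72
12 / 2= 6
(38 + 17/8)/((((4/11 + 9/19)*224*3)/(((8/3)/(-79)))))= -22363/9290400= -0.00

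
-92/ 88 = -23/ 22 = -1.05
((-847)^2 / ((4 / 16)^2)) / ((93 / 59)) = 677234096 / 93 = 7282087.05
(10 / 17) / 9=0.07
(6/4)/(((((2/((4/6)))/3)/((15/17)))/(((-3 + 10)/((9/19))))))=665/34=19.56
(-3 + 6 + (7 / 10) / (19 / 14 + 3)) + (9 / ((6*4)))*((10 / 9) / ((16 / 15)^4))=278441191 / 79953920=3.48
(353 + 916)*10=12690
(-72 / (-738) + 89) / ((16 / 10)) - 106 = -16503 / 328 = -50.31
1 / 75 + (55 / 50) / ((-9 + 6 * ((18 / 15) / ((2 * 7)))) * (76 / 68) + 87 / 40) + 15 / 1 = 12927322 / 869775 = 14.86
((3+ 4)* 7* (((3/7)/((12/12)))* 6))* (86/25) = 10836/25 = 433.44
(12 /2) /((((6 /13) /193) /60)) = 150540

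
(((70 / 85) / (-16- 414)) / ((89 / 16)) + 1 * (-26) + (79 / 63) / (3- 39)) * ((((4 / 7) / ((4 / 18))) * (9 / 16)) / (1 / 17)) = -19207947881 / 30003680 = -640.19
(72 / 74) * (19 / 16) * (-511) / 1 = -87381 / 148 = -590.41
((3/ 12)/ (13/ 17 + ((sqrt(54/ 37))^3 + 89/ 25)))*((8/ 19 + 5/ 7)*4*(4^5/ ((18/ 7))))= 764762397881600/ 6099410043693 - 2325085920000*sqrt(222)/ 677712227077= 74.27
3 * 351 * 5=5265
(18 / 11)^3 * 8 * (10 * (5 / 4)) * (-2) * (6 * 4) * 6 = -167961600 / 1331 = -126192.04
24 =24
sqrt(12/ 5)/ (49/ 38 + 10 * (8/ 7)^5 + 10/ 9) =11495988 * sqrt(15)/ 629325535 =0.07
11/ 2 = 5.50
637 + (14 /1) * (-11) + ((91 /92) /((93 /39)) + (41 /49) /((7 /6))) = 473595349 /978236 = 484.13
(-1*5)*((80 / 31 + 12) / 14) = -1130 / 217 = -5.21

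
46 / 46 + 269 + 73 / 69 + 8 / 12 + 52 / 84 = 131542 / 483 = 272.34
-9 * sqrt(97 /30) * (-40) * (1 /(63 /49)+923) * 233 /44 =1937162 * sqrt(2910) /33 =3166638.56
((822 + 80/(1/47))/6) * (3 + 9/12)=2863.75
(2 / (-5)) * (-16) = 32 / 5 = 6.40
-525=-525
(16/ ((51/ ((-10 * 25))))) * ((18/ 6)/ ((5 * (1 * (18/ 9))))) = -400/ 17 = -23.53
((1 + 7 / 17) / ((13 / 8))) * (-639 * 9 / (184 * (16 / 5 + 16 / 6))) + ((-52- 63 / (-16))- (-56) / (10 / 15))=28009255 / 894608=31.31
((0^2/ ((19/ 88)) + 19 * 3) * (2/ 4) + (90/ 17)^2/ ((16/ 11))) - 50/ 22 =578531/ 12716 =45.50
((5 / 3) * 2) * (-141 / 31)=-470 / 31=-15.16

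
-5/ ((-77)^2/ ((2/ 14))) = -5/ 41503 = -0.00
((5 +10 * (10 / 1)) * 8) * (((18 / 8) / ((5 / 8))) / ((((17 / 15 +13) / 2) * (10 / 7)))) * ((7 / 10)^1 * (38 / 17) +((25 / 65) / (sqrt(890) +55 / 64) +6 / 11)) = 1327104 * sqrt(890) / 10243363 +114204310236 / 180708385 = 635.85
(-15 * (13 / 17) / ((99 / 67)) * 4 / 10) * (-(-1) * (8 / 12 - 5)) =13.46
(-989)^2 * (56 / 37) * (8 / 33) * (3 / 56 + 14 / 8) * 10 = 7903217680 / 1221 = 6472741.75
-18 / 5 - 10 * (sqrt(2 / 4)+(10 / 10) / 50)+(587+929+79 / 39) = 295274 / 195 - 5 * sqrt(2) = 1507.15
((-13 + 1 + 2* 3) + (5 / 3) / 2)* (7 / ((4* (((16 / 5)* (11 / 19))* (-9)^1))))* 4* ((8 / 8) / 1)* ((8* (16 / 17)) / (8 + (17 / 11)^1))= 2356 / 1377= 1.71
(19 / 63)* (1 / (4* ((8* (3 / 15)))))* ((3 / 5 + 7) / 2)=0.18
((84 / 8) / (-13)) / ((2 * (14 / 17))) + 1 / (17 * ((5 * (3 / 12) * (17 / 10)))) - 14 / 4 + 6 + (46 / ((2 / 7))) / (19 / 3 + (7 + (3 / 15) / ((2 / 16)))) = 1541097 / 120224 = 12.82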